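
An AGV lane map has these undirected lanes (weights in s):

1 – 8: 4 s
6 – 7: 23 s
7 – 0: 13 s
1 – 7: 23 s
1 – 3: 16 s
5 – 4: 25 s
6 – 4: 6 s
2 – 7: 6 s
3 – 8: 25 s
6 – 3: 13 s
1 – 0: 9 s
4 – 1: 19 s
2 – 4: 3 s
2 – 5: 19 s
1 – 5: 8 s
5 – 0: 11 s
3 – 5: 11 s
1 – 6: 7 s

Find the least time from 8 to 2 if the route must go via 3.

Shortest 8→3: 8 → 1 → 3 = 20
Best 3 to 2: 3 → 6 → 4 → 2 costing 22
Total via 3: 20 + 22 = 42 s.

42 s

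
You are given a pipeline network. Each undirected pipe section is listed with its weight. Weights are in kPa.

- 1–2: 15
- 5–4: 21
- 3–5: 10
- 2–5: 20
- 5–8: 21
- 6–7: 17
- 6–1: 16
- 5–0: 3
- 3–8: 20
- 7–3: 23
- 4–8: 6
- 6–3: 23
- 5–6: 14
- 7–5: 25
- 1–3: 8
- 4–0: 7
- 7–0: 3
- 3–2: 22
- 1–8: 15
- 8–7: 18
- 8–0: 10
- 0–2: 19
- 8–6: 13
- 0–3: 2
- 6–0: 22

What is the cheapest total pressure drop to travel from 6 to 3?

19 kPa

Running Dijkstra from 6:
6: 0
8: 13  (via 6)
5: 14  (via 6)
1: 16  (via 6)
0: 17  (via 5)
7: 17  (via 6)
3: 19  (via 0)
Shortest route: 6 → 5 → 0 → 3 = 19 kPa.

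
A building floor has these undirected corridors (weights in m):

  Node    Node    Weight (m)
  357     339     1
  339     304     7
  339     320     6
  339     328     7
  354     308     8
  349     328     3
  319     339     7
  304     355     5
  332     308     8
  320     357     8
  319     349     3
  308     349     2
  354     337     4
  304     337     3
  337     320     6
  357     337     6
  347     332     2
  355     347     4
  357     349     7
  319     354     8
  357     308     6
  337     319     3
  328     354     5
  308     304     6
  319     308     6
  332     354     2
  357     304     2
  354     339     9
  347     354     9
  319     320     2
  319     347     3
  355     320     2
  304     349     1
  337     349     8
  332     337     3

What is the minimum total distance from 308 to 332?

Candidate routes:
308 → 332: 8 = 8
308 → 349 → 304 → 337 → 332: 2+1+3+3 = 9
Cheapest is 308 → 332 at 8 m.

8 m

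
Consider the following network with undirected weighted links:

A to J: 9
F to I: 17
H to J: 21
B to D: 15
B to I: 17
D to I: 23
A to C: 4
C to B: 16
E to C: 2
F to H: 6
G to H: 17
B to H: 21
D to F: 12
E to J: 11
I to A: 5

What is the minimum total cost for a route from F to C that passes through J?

40

Best F to J: F → H → J costing 27
Shortest J→C: J → A → C = 13
Total via J: 27 + 13 = 40.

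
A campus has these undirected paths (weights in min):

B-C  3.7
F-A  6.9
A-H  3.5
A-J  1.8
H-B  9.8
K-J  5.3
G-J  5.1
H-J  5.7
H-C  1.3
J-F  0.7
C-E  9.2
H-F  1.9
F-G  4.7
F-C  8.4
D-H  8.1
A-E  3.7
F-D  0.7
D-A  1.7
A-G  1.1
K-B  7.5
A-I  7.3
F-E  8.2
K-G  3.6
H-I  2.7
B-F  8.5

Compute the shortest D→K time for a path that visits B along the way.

15.1 min

Shortest D→B: D–F–H–C–B = 7.6
Shortest B→K: B–K = 7.5
Total via B: 7.6 + 7.5 = 15.1 min.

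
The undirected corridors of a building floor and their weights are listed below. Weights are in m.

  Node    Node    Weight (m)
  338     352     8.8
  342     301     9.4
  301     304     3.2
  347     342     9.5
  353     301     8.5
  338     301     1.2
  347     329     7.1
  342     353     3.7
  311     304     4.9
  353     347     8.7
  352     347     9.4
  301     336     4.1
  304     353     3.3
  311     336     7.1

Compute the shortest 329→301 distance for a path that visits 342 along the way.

26 m

Best 329 to 342: 329 → 347 → 342 costing 16.6
Shortest 342→301: 342 → 301 = 9.4
Total via 342: 16.6 + 9.4 = 26 m.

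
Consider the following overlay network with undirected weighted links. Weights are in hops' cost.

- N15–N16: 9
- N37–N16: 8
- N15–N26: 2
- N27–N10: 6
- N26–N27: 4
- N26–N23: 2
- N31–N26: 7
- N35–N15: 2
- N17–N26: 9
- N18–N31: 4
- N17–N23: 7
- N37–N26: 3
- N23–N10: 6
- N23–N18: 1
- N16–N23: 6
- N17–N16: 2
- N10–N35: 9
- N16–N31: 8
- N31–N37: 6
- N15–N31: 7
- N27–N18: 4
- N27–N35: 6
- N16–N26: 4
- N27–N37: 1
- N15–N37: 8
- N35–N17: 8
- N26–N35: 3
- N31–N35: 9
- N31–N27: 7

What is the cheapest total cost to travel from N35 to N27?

6 hops' cost

Compare a few routes:
N35 → N26 → N27: 3+4 = 7
N35 → N27: 6 = 6
N35 → N26 → N37 → N27: 3+3+1 = 7
Cheapest is N35 → N27 at 6 hops' cost.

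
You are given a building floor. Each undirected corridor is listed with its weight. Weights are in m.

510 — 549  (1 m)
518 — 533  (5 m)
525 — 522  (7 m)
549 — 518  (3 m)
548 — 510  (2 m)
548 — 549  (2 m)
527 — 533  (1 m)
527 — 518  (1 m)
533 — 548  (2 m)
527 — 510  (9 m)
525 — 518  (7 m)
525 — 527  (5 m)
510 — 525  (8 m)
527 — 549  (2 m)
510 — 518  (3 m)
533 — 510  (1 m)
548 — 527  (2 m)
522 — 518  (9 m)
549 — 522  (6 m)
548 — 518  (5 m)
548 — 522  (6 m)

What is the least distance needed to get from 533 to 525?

6 m

Enumerating some paths:
533 → 527 → 525: 1+5 = 6
533 → 510 → 525: 1+8 = 9
The minimum is 6 m via 533 → 527 → 525.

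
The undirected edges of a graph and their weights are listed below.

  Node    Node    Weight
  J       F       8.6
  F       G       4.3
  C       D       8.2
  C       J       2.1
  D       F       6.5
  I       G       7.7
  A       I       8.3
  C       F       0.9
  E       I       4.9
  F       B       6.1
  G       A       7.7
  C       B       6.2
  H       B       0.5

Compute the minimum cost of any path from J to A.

15

Candidate routes:
J - C - F - G - A: 2.1+0.9+4.3+7.7 = 15
J - F - G - A: 8.6+4.3+7.7 = 20.6
Cheapest is J - C - F - G - A at 15.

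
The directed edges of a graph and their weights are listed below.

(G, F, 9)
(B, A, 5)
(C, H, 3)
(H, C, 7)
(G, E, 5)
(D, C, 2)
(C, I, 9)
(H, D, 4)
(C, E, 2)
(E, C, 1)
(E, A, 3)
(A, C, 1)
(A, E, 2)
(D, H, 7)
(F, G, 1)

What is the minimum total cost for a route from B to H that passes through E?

Shortest B→E: B → A → E = 7
Shortest E→H: E → C → H = 4
Total via E: 7 + 4 = 11.

11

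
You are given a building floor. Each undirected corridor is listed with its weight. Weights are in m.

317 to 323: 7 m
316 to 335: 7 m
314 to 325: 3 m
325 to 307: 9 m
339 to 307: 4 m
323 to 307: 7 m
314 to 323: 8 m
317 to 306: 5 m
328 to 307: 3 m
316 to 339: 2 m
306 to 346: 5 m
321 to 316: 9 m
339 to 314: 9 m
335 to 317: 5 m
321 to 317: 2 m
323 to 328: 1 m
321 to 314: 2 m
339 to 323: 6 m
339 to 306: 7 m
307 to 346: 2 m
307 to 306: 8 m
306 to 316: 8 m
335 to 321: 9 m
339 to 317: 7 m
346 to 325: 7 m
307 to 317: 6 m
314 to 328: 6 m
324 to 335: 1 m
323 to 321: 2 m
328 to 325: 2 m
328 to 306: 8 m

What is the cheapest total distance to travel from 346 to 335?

Candidate routes:
346 - 306 - 317 - 335: 5+5+5 = 15
346 - 307 - 328 - 323 - 321 - 317 - 335: 2+3+1+2+2+5 = 15
346 - 307 - 317 - 335: 2+6+5 = 13
Cheapest is 346 - 307 - 317 - 335 at 13 m.

13 m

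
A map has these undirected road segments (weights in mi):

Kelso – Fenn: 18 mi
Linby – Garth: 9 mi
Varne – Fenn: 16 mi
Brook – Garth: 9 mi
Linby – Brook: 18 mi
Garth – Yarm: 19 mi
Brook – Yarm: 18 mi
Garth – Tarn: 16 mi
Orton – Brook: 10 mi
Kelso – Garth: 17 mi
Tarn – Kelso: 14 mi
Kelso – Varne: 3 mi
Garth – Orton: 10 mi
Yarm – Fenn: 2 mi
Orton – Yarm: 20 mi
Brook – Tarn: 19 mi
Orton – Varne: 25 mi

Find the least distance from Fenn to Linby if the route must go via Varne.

45 mi

Best Fenn to Varne: Fenn → Varne costing 16
Best Varne to Linby: Varne → Kelso → Garth → Linby costing 29
Total via Varne: 16 + 29 = 45 mi.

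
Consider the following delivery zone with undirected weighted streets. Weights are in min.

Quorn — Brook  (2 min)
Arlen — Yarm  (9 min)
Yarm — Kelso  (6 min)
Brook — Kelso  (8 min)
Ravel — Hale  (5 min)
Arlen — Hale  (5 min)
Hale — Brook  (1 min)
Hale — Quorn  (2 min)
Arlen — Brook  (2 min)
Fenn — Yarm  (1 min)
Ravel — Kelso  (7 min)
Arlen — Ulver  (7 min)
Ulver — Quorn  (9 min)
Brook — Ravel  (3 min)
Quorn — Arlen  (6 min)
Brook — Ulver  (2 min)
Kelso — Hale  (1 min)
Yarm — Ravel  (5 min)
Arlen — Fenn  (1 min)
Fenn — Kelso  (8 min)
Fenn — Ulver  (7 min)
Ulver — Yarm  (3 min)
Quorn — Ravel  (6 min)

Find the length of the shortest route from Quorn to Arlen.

Compare a few routes:
Quorn–Brook–Arlen: 2+2 = 4
Quorn–Hale–Brook–Arlen: 2+1+2 = 5
Cheapest is Quorn–Brook–Arlen at 4 min.

4 min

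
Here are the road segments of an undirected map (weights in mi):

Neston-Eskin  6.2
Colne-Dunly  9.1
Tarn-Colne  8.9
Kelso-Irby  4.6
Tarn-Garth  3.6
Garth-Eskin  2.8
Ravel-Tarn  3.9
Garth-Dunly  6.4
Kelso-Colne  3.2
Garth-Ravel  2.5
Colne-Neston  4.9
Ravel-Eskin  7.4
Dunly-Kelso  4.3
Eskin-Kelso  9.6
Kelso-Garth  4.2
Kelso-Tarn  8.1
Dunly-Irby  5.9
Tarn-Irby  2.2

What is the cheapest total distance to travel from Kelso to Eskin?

7 mi

Compare a few routes:
Kelso–Eskin: 9.6 = 9.6
Kelso–Garth–Eskin: 4.2+2.8 = 7
Kelso–Irby–Tarn–Garth–Eskin: 4.6+2.2+3.6+2.8 = 13.2
Cheapest is Kelso–Garth–Eskin at 7 mi.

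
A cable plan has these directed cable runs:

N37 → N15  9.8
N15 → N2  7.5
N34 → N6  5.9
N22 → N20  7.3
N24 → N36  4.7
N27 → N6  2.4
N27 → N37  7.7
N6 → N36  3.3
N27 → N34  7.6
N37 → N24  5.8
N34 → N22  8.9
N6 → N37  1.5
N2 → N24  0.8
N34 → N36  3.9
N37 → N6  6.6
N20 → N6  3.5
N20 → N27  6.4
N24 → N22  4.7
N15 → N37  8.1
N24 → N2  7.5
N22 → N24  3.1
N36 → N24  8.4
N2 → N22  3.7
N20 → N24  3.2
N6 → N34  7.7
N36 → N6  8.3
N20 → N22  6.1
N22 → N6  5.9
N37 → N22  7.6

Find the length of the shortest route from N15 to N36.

Shortest distances from N15:
N15: 0
N2: 7.5  (via N15)
N37: 8.1  (via N15)
N24: 8.3  (via N2)
N22: 11.2  (via N2)
N36: 13  (via N24)
Shortest route: N15 → N2 → N24 → N36 = 13.

13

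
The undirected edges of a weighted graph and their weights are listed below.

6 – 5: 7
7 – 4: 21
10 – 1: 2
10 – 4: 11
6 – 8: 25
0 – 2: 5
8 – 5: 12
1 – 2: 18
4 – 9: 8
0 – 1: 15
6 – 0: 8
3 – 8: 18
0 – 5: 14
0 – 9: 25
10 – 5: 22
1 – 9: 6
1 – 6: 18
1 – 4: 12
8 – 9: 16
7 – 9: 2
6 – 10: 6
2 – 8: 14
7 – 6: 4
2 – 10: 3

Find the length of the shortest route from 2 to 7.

Running Dijkstra from 2:
2: 0
10: 3  (via 2)
0: 5  (via 2)
1: 5  (via 10)
6: 9  (via 10)
9: 11  (via 1)
7: 13  (via 6)
Shortest route: 2 → 10 → 6 → 7 = 13.

13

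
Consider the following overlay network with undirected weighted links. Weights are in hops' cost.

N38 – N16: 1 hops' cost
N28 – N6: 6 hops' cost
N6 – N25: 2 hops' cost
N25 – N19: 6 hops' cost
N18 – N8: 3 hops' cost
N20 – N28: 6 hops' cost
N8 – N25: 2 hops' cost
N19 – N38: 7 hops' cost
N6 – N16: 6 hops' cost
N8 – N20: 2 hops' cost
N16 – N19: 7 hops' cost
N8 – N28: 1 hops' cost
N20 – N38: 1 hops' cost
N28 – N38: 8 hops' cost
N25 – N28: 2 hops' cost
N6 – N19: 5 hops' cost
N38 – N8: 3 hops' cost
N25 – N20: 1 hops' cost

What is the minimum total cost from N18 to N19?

11 hops' cost

Compare a few routes:
N18 → N8 → N25 → N19: 3+2+6 = 11
N18 → N8 → N25 → N6 → N19: 3+2+2+5 = 12
The minimum is 11 hops' cost via N18 → N8 → N25 → N19.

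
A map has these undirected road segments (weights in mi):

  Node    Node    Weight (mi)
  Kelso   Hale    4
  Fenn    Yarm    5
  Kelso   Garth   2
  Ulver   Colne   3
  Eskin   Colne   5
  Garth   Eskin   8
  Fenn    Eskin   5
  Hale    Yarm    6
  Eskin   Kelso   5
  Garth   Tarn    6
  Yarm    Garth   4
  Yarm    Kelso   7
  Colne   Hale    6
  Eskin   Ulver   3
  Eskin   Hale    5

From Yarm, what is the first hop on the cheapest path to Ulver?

Candidate routes:
Yarm → Hale → Eskin → Ulver: 6+5+3 = 14
Yarm → Fenn → Eskin → Ulver: 5+5+3 = 13
Yarm → Garth → Kelso → Eskin → Ulver: 4+2+5+3 = 14
Cheapest is Yarm → Fenn → Eskin → Ulver at 13 mi.
So from Yarm the first move is to Fenn.

Fenn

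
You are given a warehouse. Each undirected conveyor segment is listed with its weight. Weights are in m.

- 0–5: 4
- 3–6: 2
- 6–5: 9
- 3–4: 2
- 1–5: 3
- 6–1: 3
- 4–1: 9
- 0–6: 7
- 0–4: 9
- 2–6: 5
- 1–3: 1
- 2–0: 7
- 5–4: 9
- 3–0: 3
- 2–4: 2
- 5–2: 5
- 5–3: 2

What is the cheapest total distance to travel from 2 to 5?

Running Dijkstra from 2:
2: 0
4: 2  (via 2)
3: 4  (via 4)
1: 5  (via 3)
5: 5  (via 2)
Shortest route: 2–5 = 5 m.

5 m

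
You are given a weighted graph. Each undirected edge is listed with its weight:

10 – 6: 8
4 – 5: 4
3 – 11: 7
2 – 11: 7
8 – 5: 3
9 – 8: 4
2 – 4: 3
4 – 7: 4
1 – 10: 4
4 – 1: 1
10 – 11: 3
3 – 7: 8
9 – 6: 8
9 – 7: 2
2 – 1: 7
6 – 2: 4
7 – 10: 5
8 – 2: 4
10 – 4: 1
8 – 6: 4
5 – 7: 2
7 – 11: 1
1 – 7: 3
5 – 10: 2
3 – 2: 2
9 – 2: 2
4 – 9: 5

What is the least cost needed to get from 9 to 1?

5

Settle nodes by increasing distance from 9:
9: 0
2: 2  (via 9)
7: 2  (via 9)
11: 3  (via 7)
3: 4  (via 2)
5: 4  (via 7)
8: 4  (via 9)
1: 5  (via 7)
Shortest route: 9 → 7 → 1 = 5.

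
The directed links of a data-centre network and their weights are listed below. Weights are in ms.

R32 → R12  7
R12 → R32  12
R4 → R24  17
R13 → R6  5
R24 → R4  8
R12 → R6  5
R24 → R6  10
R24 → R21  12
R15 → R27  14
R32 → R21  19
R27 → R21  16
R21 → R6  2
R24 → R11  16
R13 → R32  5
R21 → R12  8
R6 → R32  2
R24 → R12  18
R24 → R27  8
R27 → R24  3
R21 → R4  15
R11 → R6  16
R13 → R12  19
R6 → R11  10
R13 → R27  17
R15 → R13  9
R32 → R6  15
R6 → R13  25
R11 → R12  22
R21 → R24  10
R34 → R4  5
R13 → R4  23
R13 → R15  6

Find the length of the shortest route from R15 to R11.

Settle nodes by increasing distance from R15:
R15: 0
R13: 9  (via R15)
R27: 14  (via R15)
R32: 14  (via R13)
R6: 14  (via R13)
R24: 17  (via R27)
R12: 21  (via R32)
R11: 24  (via R6)
Shortest route: R15 → R13 → R6 → R11 = 24 ms.

24 ms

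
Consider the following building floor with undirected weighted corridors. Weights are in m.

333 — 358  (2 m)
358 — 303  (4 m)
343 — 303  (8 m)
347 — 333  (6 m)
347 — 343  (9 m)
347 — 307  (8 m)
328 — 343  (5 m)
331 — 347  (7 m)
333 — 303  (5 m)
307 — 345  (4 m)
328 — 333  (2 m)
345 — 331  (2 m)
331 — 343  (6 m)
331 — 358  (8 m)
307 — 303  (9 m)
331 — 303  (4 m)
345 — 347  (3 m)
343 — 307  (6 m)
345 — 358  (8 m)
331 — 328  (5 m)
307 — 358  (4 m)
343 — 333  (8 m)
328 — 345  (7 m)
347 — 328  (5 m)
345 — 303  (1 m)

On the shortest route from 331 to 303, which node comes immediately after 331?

345

Enumerating some paths:
331 - 345 - 303: 2+1 = 3
331 - 303: 4 = 4
The minimum is 3 m via 331 - 345 - 303.
So from 331 the first move is to 345.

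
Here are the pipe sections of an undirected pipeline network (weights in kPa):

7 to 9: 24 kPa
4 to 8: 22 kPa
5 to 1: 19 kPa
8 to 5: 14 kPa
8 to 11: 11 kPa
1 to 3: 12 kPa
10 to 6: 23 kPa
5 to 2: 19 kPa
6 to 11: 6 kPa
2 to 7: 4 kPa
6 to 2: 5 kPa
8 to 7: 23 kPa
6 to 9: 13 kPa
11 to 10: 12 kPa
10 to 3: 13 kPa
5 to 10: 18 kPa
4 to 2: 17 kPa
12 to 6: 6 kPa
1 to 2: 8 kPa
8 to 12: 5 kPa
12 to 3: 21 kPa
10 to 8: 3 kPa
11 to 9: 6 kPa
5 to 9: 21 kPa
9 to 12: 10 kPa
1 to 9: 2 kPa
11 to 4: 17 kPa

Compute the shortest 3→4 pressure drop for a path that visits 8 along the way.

38 kPa

Best 3 to 8: 3–10–8 costing 16
Best 8 to 4: 8–4 costing 22
Total via 8: 16 + 22 = 38 kPa.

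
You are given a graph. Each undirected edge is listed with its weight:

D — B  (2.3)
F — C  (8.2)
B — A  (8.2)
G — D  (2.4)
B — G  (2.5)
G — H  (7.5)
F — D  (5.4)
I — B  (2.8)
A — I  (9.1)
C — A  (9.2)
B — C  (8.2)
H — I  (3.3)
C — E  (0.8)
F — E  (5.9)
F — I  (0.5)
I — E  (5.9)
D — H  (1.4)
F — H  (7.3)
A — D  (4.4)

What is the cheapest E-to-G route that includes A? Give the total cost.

Shortest E→A: E → C → A = 10
Shortest A→G: A → D → G = 6.8
Total via A: 10 + 6.8 = 16.8.

16.8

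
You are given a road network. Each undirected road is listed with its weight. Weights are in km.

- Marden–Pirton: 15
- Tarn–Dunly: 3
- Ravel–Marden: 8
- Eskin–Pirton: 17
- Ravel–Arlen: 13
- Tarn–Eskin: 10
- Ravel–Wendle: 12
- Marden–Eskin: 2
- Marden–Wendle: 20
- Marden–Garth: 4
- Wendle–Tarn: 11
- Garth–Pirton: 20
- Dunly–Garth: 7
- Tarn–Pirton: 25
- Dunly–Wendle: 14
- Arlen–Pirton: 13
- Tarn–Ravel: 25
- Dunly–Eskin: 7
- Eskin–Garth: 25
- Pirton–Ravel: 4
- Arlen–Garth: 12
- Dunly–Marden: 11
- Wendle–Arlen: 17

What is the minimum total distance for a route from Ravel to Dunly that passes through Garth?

Best Ravel to Garth: Ravel–Marden–Garth costing 12
Best Garth to Dunly: Garth–Dunly costing 7
Total via Garth: 12 + 7 = 19 km.

19 km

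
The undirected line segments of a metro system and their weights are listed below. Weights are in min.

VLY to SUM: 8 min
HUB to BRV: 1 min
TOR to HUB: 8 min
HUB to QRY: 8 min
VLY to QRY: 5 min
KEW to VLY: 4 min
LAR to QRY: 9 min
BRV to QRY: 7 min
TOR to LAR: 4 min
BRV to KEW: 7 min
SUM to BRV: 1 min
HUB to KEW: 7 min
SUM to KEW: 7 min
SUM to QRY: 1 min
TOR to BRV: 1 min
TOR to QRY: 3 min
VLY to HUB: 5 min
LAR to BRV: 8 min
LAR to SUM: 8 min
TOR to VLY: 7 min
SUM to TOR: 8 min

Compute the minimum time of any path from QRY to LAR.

7 min

Running Dijkstra from QRY:
QRY: 0
SUM: 1  (via QRY)
BRV: 2  (via SUM)
HUB: 3  (via BRV)
TOR: 3  (via QRY)
VLY: 5  (via QRY)
LAR: 7  (via TOR)
Shortest route: QRY–TOR–LAR = 7 min.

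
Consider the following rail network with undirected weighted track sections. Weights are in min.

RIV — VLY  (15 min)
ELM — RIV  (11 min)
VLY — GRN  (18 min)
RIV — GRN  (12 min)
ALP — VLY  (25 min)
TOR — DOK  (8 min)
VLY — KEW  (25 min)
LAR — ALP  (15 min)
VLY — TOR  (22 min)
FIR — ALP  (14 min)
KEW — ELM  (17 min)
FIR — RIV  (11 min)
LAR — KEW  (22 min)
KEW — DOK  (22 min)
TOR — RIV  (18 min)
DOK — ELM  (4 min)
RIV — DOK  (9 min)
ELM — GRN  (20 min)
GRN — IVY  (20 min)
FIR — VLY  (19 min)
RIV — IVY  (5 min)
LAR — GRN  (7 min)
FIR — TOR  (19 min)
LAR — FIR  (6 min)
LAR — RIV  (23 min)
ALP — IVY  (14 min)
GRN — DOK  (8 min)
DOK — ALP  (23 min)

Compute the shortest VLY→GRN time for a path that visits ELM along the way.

38 min

Best VLY to ELM: VLY–RIV–ELM costing 26
Shortest ELM→GRN: ELM–DOK–GRN = 12
Total via ELM: 26 + 12 = 38 min.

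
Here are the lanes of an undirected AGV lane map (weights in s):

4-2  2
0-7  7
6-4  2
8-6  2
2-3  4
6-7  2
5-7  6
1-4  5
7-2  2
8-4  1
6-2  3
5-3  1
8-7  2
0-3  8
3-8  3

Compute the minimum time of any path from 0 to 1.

15 s

Settle nodes by increasing distance from 0:
0: 0
7: 7  (via 0)
3: 8  (via 0)
2: 9  (via 7)
5: 9  (via 3)
6: 9  (via 7)
8: 9  (via 7)
4: 10  (via 8)
1: 15  (via 4)
Shortest route: 0–7–8–4–1 = 15 s.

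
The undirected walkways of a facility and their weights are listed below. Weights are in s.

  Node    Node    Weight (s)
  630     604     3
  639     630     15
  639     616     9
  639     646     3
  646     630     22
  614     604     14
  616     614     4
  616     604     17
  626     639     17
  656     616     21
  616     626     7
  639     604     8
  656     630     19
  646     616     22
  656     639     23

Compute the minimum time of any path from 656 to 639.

Candidate routes:
656 - 630 - 604 - 639: 19+3+8 = 30
656 - 639: 23 = 23
Cheapest is 656 - 639 at 23 s.

23 s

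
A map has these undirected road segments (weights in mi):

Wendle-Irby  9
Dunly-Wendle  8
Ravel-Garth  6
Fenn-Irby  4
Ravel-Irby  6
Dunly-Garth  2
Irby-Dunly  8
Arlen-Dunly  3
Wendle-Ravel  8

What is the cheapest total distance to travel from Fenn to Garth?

14 mi

Candidate routes:
Fenn → Irby → Dunly → Garth: 4+8+2 = 14
Fenn → Irby → Ravel → Garth: 4+6+6 = 16
Cheapest is Fenn → Irby → Dunly → Garth at 14 mi.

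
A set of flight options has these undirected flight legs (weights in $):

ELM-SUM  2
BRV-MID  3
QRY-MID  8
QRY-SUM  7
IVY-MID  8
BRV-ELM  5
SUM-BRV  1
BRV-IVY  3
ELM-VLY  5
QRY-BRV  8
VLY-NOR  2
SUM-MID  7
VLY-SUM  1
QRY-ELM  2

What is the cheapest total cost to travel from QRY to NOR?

$7

Settle nodes by increasing distance from QRY:
QRY: 0
ELM: 2  (via QRY)
SUM: 4  (via ELM)
BRV: 5  (via SUM)
VLY: 5  (via SUM)
NOR: 7  (via VLY)
Shortest route: QRY → ELM → SUM → VLY → NOR = $7.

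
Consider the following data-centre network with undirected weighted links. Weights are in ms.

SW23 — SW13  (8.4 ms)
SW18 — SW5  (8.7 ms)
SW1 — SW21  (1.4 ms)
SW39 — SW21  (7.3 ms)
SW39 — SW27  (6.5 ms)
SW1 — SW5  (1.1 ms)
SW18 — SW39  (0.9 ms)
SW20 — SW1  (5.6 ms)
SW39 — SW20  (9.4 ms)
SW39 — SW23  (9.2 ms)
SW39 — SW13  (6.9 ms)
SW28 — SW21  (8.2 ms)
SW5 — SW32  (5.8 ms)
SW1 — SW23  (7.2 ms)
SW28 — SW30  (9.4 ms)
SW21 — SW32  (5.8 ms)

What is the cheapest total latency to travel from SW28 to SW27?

22 ms

Shortest distances from SW28:
SW28: 0
SW21: 8.2  (via SW28)
SW30: 9.4  (via SW28)
SW1: 9.6  (via SW21)
SW5: 10.7  (via SW1)
SW32: 14  (via SW21)
SW20: 15.2  (via SW1)
SW39: 15.5  (via SW21)
SW18: 16.4  (via SW39)
SW23: 16.8  (via SW1)
SW27: 22  (via SW39)
Shortest route: SW28 → SW21 → SW39 → SW27 = 22 ms.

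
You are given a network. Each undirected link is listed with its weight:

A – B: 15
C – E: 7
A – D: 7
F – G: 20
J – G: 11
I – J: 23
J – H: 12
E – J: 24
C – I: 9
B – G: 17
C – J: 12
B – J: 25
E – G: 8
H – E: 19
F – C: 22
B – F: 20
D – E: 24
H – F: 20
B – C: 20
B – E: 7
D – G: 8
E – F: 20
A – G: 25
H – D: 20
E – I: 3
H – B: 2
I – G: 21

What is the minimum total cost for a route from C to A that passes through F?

57

Best C to F: C–F costing 22
Best F to A: F–B–A costing 35
Total via F: 22 + 35 = 57.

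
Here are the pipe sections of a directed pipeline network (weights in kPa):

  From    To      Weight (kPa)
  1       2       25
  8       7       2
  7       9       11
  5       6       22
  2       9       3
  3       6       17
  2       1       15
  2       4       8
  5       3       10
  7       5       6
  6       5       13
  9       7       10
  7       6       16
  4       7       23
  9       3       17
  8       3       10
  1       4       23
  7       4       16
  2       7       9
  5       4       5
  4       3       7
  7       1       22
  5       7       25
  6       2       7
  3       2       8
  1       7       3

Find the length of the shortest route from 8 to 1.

24 kPa

Shortest distances from 8:
8: 0
7: 2  (via 8)
5: 8  (via 7)
3: 10  (via 8)
4: 13  (via 5)
9: 13  (via 7)
2: 18  (via 3)
6: 18  (via 7)
1: 24  (via 7)
Shortest route: 8–7–1 = 24 kPa.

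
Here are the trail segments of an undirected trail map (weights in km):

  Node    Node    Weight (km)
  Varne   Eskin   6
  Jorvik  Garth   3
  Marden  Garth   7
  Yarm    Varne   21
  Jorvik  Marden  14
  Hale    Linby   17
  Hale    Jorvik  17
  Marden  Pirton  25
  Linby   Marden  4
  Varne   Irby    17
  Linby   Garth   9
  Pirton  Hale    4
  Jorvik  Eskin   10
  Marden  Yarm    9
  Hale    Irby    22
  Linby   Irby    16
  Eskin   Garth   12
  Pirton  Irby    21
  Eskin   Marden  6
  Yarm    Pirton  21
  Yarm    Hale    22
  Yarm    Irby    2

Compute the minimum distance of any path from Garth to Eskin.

Shortest distances from Garth:
Garth: 0
Jorvik: 3  (via Garth)
Marden: 7  (via Garth)
Linby: 9  (via Garth)
Eskin: 12  (via Garth)
Shortest route: Garth–Eskin = 12 km.

12 km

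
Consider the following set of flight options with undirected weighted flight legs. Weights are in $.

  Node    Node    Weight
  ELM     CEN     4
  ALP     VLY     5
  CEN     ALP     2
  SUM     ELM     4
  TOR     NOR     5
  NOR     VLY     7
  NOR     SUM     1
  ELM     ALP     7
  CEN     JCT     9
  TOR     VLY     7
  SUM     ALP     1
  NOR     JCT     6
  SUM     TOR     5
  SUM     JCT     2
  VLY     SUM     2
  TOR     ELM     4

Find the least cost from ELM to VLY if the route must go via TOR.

$11

Best ELM to TOR: ELM → TOR costing 4
Shortest TOR→VLY: TOR → VLY = 7
Total via TOR: 4 + 7 = $11.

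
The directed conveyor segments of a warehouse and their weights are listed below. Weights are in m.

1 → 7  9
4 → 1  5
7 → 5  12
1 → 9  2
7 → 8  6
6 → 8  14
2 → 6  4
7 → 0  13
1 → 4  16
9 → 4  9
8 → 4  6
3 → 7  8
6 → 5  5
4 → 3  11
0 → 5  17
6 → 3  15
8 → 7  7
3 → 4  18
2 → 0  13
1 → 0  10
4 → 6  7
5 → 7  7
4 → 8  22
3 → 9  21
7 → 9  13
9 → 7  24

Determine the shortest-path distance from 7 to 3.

Shortest distances from 7:
7: 0
8: 6  (via 7)
4: 12  (via 8)
5: 12  (via 7)
0: 13  (via 7)
9: 13  (via 7)
1: 17  (via 4)
6: 19  (via 4)
3: 23  (via 4)
Shortest route: 7 → 8 → 4 → 3 = 23 m.

23 m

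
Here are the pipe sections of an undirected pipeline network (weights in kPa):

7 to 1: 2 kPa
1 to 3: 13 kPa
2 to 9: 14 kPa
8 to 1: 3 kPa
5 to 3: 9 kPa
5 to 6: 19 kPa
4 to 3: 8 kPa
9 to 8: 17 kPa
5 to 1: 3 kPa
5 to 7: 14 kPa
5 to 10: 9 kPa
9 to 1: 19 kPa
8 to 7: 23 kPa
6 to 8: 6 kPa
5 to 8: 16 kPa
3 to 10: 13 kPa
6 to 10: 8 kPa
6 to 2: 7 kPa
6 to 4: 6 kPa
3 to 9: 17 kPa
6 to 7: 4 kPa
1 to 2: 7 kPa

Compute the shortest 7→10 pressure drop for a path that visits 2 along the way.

24 kPa

Shortest 7→2: 7 → 1 → 2 = 9
Shortest 2→10: 2 → 6 → 10 = 15
Total via 2: 9 + 15 = 24 kPa.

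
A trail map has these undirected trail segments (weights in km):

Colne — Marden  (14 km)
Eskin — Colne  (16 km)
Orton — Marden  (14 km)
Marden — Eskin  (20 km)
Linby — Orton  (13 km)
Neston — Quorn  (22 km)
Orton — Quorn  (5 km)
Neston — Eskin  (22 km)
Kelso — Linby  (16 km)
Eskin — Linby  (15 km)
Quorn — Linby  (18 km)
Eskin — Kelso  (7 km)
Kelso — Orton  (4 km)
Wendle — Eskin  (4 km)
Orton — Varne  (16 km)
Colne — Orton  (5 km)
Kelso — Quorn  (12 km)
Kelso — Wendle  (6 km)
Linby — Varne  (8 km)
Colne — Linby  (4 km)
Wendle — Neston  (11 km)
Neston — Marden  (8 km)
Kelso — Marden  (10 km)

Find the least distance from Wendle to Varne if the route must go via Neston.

45 km

Shortest Wendle→Neston: Wendle → Neston = 11
Best Neston to Varne: Neston → Marden → Colne → Linby → Varne costing 34
Total via Neston: 11 + 34 = 45 km.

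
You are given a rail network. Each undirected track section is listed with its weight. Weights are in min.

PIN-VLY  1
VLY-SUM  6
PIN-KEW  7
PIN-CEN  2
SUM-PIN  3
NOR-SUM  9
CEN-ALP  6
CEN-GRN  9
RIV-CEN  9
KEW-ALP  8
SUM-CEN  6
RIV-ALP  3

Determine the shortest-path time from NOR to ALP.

Running Dijkstra from NOR:
NOR: 0
SUM: 9  (via NOR)
PIN: 12  (via SUM)
VLY: 13  (via PIN)
CEN: 14  (via PIN)
KEW: 19  (via PIN)
ALP: 20  (via CEN)
Shortest route: NOR → SUM → PIN → CEN → ALP = 20 min.

20 min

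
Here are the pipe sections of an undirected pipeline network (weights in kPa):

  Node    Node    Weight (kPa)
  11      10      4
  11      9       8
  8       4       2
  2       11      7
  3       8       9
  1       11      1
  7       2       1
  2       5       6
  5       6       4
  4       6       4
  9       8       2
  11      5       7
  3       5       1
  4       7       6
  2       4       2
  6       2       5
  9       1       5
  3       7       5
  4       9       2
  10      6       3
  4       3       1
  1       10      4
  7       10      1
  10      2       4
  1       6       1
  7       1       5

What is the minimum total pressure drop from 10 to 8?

Running Dijkstra from 10:
10: 0
7: 1  (via 10)
2: 2  (via 7)
6: 3  (via 10)
1: 4  (via 10)
4: 4  (via 2)
11: 4  (via 10)
3: 5  (via 4)
5: 6  (via 3)
8: 6  (via 4)
Shortest route: 10–7–2–4–8 = 6 kPa.

6 kPa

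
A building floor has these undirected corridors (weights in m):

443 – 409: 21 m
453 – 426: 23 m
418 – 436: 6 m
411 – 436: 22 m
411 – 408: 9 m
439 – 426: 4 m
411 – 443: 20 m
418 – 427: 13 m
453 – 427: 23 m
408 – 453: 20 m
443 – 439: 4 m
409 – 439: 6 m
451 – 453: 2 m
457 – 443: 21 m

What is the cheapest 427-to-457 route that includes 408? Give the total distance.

93 m

Shortest 427→408: 427–453–408 = 43
Best 408 to 457: 408–411–443–457 costing 50
Total via 408: 43 + 50 = 93 m.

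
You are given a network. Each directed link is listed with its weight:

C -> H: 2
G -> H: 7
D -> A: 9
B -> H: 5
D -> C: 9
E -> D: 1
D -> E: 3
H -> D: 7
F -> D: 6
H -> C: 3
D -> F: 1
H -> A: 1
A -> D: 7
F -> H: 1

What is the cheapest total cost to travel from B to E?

15

Shortest distances from B:
B: 0
H: 5  (via B)
A: 6  (via H)
C: 8  (via H)
D: 12  (via H)
F: 13  (via D)
E: 15  (via D)
Shortest route: B–H–D–E = 15.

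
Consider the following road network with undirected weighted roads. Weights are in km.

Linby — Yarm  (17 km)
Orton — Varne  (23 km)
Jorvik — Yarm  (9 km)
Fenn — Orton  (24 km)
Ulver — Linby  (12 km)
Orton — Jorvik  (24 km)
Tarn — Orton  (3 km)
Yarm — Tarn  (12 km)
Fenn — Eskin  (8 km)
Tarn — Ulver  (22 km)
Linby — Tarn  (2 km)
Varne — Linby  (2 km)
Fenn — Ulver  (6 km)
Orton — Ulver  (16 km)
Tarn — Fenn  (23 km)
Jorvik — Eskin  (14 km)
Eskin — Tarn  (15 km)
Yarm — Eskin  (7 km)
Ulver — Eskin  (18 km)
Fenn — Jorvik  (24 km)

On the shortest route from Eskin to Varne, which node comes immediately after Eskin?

Tarn

Enumerating some paths:
Eskin - Yarm - Tarn - Linby - Varne: 7+12+2+2 = 23
Eskin - Tarn - Linby - Varne: 15+2+2 = 19
Cheapest is Eskin - Tarn - Linby - Varne at 19 km.
So from Eskin the first move is to Tarn.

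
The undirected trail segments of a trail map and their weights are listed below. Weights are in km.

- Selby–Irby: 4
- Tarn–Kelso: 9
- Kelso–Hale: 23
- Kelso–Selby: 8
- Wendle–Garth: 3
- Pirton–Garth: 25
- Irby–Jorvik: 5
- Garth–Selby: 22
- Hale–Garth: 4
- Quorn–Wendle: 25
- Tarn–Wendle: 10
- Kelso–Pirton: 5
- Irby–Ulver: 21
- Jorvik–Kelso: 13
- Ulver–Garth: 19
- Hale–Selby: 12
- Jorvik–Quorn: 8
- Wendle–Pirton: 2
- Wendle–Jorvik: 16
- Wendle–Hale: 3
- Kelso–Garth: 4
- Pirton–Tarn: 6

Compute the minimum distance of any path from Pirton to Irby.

Settle nodes by increasing distance from Pirton:
Pirton: 0
Wendle: 2  (via Pirton)
Hale: 5  (via Wendle)
Kelso: 5  (via Pirton)
Garth: 5  (via Wendle)
Tarn: 6  (via Pirton)
Selby: 13  (via Kelso)
Irby: 17  (via Selby)
Shortest route: Pirton–Kelso–Selby–Irby = 17 km.

17 km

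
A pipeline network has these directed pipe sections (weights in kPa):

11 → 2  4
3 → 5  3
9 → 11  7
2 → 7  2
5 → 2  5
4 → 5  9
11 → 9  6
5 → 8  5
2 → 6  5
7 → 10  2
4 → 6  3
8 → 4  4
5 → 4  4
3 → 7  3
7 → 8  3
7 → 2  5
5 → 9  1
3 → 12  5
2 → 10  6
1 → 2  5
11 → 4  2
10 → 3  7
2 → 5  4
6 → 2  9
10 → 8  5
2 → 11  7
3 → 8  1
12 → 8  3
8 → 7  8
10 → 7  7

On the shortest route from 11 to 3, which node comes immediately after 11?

2

Enumerating some paths:
11–2–10–3: 4+6+7 = 17
11–4–6–2–7–10–3: 2+3+9+2+2+7 = 25
11–2–7–10–3: 4+2+2+7 = 15
Cheapest is 11–2–7–10–3 at 15 kPa.
So from 11 the first move is to 2.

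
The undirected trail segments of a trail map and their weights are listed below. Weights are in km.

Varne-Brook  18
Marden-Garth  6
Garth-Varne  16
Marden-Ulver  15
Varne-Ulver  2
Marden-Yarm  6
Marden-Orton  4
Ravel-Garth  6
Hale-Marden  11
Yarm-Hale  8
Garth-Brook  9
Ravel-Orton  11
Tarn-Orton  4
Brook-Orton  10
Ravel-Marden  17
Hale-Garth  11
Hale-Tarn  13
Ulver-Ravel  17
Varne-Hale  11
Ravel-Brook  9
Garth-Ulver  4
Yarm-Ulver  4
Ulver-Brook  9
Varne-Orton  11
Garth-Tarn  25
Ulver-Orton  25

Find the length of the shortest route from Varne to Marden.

Shortest distances from Varne:
Varne: 0
Ulver: 2  (via Varne)
Yarm: 6  (via Ulver)
Garth: 6  (via Ulver)
Orton: 11  (via Varne)
Brook: 11  (via Ulver)
Hale: 11  (via Varne)
Ravel: 12  (via Garth)
Marden: 12  (via Yarm)
Shortest route: Varne–Ulver–Yarm–Marden = 12 km.

12 km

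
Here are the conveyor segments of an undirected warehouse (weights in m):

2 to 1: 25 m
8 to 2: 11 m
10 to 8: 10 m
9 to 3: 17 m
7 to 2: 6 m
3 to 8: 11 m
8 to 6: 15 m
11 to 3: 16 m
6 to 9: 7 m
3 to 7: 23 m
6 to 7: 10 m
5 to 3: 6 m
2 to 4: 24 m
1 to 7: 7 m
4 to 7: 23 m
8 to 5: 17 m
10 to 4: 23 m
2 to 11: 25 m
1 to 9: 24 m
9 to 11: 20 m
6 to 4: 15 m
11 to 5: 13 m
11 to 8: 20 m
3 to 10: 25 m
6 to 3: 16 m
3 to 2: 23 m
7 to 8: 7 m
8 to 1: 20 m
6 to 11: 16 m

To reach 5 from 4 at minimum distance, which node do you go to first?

6

Enumerating some paths:
4 → 6 → 9 → 3 → 5: 15+7+17+6 = 45
4 → 6 → 3 → 5: 15+16+6 = 37
4 → 6 → 11 → 5: 15+16+13 = 44
Cheapest is 4 → 6 → 3 → 5 at 37 m.
So from 4 the first move is to 6.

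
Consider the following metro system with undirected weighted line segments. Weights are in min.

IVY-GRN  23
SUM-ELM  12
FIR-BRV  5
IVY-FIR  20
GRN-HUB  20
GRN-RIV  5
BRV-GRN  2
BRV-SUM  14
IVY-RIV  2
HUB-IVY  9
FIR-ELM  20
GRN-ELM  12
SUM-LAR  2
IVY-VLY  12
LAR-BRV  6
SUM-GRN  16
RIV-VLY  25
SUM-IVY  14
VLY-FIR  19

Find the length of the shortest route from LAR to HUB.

24 min

Enumerating some paths:
LAR - BRV - GRN - RIV - IVY - HUB: 6+2+5+2+9 = 24
LAR - SUM - IVY - HUB: 2+14+9 = 25
Cheapest is LAR - BRV - GRN - RIV - IVY - HUB at 24 min.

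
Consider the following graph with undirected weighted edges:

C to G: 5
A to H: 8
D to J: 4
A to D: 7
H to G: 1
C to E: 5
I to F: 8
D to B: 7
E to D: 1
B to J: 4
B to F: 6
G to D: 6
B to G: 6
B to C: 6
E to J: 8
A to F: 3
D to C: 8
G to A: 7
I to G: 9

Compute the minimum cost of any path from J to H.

Running Dijkstra from J:
J: 0
B: 4  (via J)
D: 4  (via J)
E: 5  (via D)
C: 10  (via B)
F: 10  (via B)
G: 10  (via B)
A: 11  (via D)
H: 11  (via G)
Shortest route: J–B–G–H = 11.

11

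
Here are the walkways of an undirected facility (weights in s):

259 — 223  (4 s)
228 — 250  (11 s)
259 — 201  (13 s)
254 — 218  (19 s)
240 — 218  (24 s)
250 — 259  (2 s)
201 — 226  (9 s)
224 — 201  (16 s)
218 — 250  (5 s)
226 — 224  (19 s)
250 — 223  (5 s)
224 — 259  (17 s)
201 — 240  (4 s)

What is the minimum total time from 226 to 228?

Compare a few routes:
226 - 201 - 259 - 250 - 228: 9+13+2+11 = 35
226 - 201 - 259 - 223 - 250 - 228: 9+13+4+5+11 = 42
Cheapest is 226 - 201 - 259 - 250 - 228 at 35 s.

35 s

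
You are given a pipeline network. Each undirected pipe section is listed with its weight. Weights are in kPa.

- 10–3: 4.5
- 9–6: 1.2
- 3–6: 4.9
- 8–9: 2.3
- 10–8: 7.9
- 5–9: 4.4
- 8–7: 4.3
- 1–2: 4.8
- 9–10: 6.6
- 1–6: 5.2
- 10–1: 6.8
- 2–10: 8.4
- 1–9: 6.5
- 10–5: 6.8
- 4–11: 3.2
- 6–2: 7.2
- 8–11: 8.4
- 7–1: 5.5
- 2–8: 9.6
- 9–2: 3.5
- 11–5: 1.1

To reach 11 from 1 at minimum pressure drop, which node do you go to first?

Enumerating some paths:
1 → 9 → 5 → 11: 6.5+4.4+1.1 = 12
1 → 6 → 9 → 5 → 11: 5.2+1.2+4.4+1.1 = 11.9
The minimum is 11.9 kPa via 1 → 6 → 9 → 5 → 11.
So from 1 the first move is to 6.

6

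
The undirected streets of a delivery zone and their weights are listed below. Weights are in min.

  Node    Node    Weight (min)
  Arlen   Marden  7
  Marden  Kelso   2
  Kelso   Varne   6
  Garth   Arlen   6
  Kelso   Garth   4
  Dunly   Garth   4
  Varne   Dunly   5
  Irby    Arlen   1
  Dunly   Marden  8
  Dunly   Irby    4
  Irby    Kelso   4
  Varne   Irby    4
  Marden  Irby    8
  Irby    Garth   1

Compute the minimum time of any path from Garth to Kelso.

Shortest distances from Garth:
Garth: 0
Irby: 1  (via Garth)
Arlen: 2  (via Irby)
Dunly: 4  (via Garth)
Kelso: 4  (via Garth)
Shortest route: Garth → Kelso = 4 min.

4 min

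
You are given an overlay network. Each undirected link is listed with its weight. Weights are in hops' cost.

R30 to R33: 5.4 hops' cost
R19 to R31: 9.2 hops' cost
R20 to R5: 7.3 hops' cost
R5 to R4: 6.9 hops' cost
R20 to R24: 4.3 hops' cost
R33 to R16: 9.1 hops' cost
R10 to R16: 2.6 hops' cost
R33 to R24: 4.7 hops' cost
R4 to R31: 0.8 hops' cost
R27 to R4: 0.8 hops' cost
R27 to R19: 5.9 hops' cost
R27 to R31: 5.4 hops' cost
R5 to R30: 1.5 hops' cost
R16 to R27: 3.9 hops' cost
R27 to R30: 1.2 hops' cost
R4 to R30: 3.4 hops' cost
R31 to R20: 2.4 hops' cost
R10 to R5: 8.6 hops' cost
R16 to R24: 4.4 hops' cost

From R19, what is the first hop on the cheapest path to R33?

Compare a few routes:
R19 → R27 → R4 → R30 → R33: 5.9+0.8+3.4+5.4 = 15.5
R19 → R31 → R4 → R27 → R30 → R33: 9.2+0.8+0.8+1.2+5.4 = 17.4
R19 → R27 → R30 → R33: 5.9+1.2+5.4 = 12.5
The minimum is 12.5 hops' cost via R19 → R27 → R30 → R33.
So from R19 the first move is to R27.

R27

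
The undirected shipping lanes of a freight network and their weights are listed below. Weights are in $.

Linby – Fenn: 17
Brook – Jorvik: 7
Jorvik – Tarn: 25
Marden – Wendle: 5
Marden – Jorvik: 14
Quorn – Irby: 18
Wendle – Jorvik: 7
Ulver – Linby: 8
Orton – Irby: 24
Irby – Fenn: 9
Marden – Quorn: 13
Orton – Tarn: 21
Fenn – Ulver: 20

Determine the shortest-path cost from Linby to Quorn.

$44

Enumerating some paths:
Linby - Ulver - Fenn - Irby - Quorn: 8+20+9+18 = 55
Linby - Fenn - Irby - Quorn: 17+9+18 = 44
Cheapest is Linby - Fenn - Irby - Quorn at $44.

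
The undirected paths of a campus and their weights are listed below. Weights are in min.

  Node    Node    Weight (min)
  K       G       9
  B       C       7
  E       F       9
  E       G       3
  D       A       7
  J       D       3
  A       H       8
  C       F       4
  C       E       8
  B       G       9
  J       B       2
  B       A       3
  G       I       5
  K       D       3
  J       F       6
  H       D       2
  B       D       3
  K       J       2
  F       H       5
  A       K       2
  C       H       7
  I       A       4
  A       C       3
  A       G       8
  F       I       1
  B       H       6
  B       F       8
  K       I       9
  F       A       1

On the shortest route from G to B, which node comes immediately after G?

B

Candidate routes:
G → I → F → A → B: 5+1+1+3 = 10
G → I → A → B: 5+4+3 = 12
G → A → B: 8+3 = 11
G → B: 9 = 9
The minimum is 9 min via G → B.
So from G the first move is to B.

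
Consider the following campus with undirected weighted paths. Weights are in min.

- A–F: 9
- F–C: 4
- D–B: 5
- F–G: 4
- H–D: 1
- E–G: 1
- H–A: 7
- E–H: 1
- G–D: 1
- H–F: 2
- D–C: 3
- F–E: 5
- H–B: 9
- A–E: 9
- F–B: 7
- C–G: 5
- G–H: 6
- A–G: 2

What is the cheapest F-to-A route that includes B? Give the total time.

Shortest F→B: F → B = 7
Best B to A: B → D → G → A costing 8
Total via B: 7 + 8 = 15 min.

15 min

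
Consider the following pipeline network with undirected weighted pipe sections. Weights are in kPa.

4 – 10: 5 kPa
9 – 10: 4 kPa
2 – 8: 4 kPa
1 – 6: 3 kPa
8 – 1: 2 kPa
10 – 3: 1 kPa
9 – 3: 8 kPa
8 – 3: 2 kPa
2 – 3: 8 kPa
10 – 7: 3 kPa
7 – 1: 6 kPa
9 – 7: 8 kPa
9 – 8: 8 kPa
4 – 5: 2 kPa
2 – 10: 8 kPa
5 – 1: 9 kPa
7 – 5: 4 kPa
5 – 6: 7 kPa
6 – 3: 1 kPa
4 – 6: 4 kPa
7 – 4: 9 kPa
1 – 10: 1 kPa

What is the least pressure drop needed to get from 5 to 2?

13 kPa

Candidate routes:
5 → 7 → 10 → 3 → 8 → 2: 4+3+1+2+4 = 14
5 → 7 → 10 → 1 → 8 → 2: 4+3+1+2+4 = 14
5 → 4 → 6 → 3 → 8 → 2: 2+4+1+2+4 = 13
5 → 6 → 3 → 8 → 2: 7+1+2+4 = 14
The minimum is 13 kPa via 5 → 4 → 6 → 3 → 8 → 2.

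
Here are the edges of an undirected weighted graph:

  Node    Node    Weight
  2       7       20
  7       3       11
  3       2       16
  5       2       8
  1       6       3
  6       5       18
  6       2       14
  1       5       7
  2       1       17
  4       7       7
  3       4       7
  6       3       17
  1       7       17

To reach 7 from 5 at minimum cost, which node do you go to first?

Compare a few routes:
5 → 2 → 3 → 7: 8+16+11 = 35
5 → 2 → 3 → 4 → 7: 8+16+7+7 = 38
5 → 2 → 7: 8+20 = 28
5 → 1 → 7: 7+17 = 24
Cheapest is 5 → 1 → 7 at 24.
So from 5 the first move is to 1.

1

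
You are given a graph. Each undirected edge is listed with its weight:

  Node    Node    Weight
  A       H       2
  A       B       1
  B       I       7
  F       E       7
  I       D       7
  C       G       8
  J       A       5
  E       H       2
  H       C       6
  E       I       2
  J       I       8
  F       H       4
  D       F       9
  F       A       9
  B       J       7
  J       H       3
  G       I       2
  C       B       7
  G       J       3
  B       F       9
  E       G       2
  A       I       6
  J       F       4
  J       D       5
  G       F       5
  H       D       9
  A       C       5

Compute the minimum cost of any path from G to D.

8

Compare a few routes:
G → J → D: 3+5 = 8
G → E → H → J → D: 2+2+3+5 = 12
G → E → I → D: 2+2+7 = 11
G → I → D: 2+7 = 9
The minimum is 8 via G → J → D.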